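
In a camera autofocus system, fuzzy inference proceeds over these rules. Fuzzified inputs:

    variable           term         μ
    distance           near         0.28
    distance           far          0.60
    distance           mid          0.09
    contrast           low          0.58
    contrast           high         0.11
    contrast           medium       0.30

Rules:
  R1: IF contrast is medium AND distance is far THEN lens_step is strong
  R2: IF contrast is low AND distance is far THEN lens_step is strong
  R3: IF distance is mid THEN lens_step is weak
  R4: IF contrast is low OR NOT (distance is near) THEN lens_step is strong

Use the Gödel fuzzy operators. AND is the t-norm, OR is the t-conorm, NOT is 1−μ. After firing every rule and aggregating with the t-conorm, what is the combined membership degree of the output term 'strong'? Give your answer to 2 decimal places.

0.72

R1: medium=0.30, far=0.60; AND[min(a, b)] → w = 0.30
R2: low=0.58, far=0.60; AND[min(a, b)] → w = 0.58
R3: mid=0.09 → w = 0.09
R4: low=0.58, ¬near=1−0.28=0.72; OR[max(a, b)] → w = 0.72
Rules with consequent 'strong': {R1, R2, R4} → strengths 0.30, 0.58, 0.72
Aggregate via t-conorm [max(a, b)]: 0.72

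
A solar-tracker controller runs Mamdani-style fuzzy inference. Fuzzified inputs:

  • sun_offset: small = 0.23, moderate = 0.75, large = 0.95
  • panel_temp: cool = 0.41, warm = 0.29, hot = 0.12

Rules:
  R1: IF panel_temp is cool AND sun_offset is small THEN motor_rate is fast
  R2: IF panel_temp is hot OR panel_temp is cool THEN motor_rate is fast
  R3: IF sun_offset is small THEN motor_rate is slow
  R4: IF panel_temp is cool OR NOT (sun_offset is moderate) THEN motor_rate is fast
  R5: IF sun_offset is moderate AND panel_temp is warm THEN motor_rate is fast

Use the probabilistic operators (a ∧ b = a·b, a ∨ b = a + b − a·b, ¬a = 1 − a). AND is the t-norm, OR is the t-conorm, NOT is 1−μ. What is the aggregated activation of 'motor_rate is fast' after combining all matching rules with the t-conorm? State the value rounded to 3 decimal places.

0.837

R1: cool=0.41, small=0.23; AND[a·b] → w = 0.0943
R2: hot=0.12, cool=0.41; OR[a + b − a·b] → w = 0.4808
R3: small=0.23 → w = 0.2300
R4: cool=0.41, ¬moderate=1−0.75=0.25; OR[a + b − a·b] → w = 0.5575
R5: moderate=0.75, warm=0.29; AND[a·b] → w = 0.2175
Rules with consequent 'fast': {R1, R2, R4, R5} → strengths 0.0943, 0.4808, 0.5575, 0.2175
Aggregate via t-conorm [a + b − a·b]: 0.8372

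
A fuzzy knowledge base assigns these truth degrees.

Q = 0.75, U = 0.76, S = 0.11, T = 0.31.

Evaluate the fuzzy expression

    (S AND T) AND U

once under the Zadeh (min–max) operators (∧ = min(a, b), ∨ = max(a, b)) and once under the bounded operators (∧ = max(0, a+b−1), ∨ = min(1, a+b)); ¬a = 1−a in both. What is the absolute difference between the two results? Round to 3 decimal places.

Under Zadeh (min–max):
  S AND T = min(a, b) on (0.11, 0.31) = 0.11
  (S AND T) AND U = min(a, b) on (0.11, 0.76) = 0.11
  → value = 0.1100
Under bounded:
  S AND T = max(0, a+b−1) on (0.11, 0.31) = 0.00
  (S AND T) AND U = max(0, a+b−1) on (0.00, 0.76) = 0.00
  → value = 0.0000
|0.1100 − 0.0000| = 0.110

0.110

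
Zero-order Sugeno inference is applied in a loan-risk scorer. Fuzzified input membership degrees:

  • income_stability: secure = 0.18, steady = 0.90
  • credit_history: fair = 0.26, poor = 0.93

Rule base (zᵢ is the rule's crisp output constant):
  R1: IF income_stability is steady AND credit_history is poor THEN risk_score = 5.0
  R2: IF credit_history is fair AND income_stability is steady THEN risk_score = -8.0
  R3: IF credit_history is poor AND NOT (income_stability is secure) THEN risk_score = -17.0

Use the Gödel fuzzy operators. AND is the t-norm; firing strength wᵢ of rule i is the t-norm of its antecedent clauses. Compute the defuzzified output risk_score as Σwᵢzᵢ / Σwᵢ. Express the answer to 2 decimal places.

-5.82

R1 (z=5.0): steady=0.90, poor=0.93; AND[min(a, b)] → w = 0.90
R2 (z=-8.0): fair=0.26, steady=0.90; AND[min(a, b)] → w = 0.26
R3 (z=-17.0): poor=0.93, ¬secure=1−0.18=0.82; AND[min(a, b)] → w = 0.82
Weighted average = (0.90·5.0 + 0.26·-8.0 + 0.82·-17.0) / (0.90 + 0.26 + 0.82)
  = -11.5200 / 1.9800 = -5.82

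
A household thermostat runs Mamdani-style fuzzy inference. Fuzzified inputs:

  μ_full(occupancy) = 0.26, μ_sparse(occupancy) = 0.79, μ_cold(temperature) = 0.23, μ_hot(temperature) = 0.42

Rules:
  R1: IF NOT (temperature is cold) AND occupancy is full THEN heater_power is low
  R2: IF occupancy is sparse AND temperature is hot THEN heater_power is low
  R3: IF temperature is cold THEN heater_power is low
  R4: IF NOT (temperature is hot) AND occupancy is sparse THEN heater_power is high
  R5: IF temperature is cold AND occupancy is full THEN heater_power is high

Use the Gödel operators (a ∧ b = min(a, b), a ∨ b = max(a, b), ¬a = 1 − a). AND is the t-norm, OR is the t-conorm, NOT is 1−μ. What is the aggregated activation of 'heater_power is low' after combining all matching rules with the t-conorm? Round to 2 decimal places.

0.42

R1: ¬cold=1−0.23=0.77, full=0.26; AND[min(a, b)] → w = 0.26
R2: sparse=0.79, hot=0.42; AND[min(a, b)] → w = 0.42
R3: cold=0.23 → w = 0.23
R4: ¬hot=1−0.42=0.58, sparse=0.79; AND[min(a, b)] → w = 0.58
R5: cold=0.23, full=0.26; AND[min(a, b)] → w = 0.23
Rules with consequent 'low': {R1, R2, R3} → strengths 0.26, 0.42, 0.23
Aggregate via t-conorm [max(a, b)]: 0.42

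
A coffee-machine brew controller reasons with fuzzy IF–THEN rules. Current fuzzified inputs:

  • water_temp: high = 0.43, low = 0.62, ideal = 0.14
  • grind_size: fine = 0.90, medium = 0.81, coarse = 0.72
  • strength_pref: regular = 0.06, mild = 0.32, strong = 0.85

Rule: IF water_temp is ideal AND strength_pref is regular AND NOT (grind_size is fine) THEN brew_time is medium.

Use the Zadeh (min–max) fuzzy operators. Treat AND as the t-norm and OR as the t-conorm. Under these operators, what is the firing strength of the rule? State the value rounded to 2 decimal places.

firing strength: ideal=0.14, regular=0.06, ¬fine=1−0.90=0.10; AND[min(a, b)] → w = 0.06

0.06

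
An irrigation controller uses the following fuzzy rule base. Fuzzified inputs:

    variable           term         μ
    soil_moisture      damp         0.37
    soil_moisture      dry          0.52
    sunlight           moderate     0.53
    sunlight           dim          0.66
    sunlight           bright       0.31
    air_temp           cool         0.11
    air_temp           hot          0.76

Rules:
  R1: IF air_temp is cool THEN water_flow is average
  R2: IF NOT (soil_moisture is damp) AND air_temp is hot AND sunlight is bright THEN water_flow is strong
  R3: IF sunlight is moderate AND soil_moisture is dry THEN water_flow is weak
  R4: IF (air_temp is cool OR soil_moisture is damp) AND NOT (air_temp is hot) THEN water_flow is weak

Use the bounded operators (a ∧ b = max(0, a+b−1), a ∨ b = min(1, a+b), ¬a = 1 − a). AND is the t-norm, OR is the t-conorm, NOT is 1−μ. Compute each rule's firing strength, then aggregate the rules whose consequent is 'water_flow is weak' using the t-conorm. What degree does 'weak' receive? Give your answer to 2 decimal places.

R1: cool=0.11 → w = 0.11
R2: ¬damp=1−0.37=0.63, hot=0.76, bright=0.31; AND[max(0, a+b−1)] → w = 0.00
R3: moderate=0.53, dry=0.52; AND[max(0, a+b−1)] → w = 0.05
R4: (cool=0.11 OR damp=0.37) = 0.48; AND[max(0, a+b−1)] with ¬hot=1−0.76=0.24 → w = 0.00
Rules with consequent 'weak': {R3, R4} → strengths 0.05, 0.00
Aggregate via t-conorm [min(1, a+b)]: 0.05

0.05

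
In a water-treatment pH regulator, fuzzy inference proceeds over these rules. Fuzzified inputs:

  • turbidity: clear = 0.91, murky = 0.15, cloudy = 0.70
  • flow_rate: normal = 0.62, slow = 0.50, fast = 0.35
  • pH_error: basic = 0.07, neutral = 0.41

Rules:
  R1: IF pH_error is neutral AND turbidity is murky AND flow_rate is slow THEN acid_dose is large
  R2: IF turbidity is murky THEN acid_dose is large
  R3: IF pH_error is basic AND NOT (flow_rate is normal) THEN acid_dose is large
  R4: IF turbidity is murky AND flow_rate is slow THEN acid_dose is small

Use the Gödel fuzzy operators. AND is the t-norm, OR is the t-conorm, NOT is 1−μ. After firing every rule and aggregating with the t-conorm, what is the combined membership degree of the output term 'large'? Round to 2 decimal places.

R1: neutral=0.41, murky=0.15, slow=0.50; AND[min(a, b)] → w = 0.15
R2: murky=0.15 → w = 0.15
R3: basic=0.07, ¬normal=1−0.62=0.38; AND[min(a, b)] → w = 0.07
R4: murky=0.15, slow=0.50; AND[min(a, b)] → w = 0.15
Rules with consequent 'large': {R1, R2, R3} → strengths 0.15, 0.15, 0.07
Aggregate via t-conorm [max(a, b)]: 0.15

0.15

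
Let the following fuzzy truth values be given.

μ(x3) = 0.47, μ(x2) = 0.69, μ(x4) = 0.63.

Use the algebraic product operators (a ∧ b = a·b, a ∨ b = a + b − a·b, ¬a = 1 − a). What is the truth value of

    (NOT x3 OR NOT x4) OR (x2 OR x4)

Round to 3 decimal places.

0.966

NOT x3 = 1 − 0.4700 = 0.5300
NOT x4 = 1 − 0.6300 = 0.3700
NOT x3 OR NOT x4 = a + b − a·b on (0.5300, 0.3700) = 0.7039
x2 OR x4 = a + b − a·b on (0.6900, 0.6300) = 0.8853
(NOT x3 OR NOT x4) OR (x2 OR x4) = a + b − a·b on (0.7039, 0.8853) = 0.9660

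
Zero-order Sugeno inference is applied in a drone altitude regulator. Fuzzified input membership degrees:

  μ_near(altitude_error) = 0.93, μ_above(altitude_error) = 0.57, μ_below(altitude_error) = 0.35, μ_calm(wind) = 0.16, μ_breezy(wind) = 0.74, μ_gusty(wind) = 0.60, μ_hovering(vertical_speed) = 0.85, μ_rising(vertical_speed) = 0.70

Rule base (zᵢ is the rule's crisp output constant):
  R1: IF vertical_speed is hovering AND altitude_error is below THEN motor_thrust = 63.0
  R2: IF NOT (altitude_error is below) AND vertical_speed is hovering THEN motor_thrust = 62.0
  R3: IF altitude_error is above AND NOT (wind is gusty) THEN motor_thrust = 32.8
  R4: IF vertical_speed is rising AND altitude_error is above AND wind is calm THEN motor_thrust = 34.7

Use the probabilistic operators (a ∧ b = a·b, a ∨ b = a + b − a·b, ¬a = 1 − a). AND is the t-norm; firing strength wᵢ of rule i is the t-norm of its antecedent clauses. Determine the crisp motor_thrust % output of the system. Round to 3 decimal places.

54.904

R1 (z=63.0): hovering=0.85, below=0.35; AND[a·b] → w = 0.2975
R2 (z=62.0): ¬below=1−0.35=0.65, hovering=0.85; AND[a·b] → w = 0.5525
R3 (z=32.8): above=0.57, ¬gusty=1−0.60=0.40; AND[a·b] → w = 0.2280
R4 (z=34.7): rising=0.70, above=0.57, calm=0.16; AND[a·b] → w = 0.0638
Weighted average = (0.2975·63.0 + 0.5525·62.0 + 0.2280·32.8 + 0.0638·34.7) / (0.2975 + 0.5525 + 0.2280 + 0.0638)
  = 62.6911 / 1.1418 = 54.904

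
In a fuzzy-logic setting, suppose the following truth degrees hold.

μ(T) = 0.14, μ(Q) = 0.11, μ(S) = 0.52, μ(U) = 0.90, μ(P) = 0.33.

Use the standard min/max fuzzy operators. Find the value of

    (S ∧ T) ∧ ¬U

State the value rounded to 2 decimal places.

0.10

S ∧ T = min(a, b) on (0.52, 0.14) = 0.14
¬U = 1 − 0.90 = 0.10
(S ∧ T) ∧ ¬U = min(a, b) on (0.14, 0.10) = 0.10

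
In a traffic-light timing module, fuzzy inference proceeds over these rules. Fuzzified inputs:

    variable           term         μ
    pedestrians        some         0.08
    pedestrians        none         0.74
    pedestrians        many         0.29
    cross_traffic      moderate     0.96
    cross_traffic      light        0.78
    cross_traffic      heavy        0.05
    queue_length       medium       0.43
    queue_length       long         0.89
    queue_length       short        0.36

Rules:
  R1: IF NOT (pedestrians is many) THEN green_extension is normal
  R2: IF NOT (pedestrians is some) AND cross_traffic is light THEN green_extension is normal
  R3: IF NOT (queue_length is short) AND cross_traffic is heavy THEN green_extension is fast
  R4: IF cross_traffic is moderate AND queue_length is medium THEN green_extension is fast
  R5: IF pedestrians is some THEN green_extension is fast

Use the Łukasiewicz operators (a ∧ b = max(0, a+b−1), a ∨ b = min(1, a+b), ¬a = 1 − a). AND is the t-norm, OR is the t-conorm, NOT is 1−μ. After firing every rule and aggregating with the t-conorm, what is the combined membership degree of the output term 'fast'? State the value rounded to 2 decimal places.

R1: ¬many=1−0.29=0.71 → w = 0.71
R2: ¬some=1−0.08=0.92, light=0.78; AND[max(0, a+b−1)] → w = 0.70
R3: ¬short=1−0.36=0.64, heavy=0.05; AND[max(0, a+b−1)] → w = 0.00
R4: moderate=0.96, medium=0.43; AND[max(0, a+b−1)] → w = 0.39
R5: some=0.08 → w = 0.08
Rules with consequent 'fast': {R3, R4, R5} → strengths 0.00, 0.39, 0.08
Aggregate via t-conorm [min(1, a+b)]: 0.47

0.47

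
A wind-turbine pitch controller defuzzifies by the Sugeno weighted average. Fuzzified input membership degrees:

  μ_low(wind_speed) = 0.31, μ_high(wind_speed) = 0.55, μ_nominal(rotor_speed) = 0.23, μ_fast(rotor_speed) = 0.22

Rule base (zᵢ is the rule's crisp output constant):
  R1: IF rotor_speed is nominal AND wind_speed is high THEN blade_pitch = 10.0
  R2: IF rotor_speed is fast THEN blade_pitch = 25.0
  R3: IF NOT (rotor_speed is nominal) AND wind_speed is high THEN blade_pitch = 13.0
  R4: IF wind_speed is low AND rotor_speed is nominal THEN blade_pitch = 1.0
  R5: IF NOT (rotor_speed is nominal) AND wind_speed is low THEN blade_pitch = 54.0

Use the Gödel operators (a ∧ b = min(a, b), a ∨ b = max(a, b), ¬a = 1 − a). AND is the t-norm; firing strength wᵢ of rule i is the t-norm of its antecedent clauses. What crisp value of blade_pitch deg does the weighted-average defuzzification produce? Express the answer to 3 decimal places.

R1 (z=10.0): nominal=0.23, high=0.55; AND[min(a, b)] → w = 0.23
R2 (z=25.0): fast=0.22 → w = 0.22
R3 (z=13.0): ¬nominal=1−0.23=0.77, high=0.55; AND[min(a, b)] → w = 0.55
R4 (z=1.0): low=0.31, nominal=0.23; AND[min(a, b)] → w = 0.23
R5 (z=54.0): ¬nominal=1−0.23=0.77, low=0.31; AND[min(a, b)] → w = 0.31
Weighted average = (0.23·10.0 + 0.22·25.0 + 0.55·13.0 + 0.23·1.0 + 0.31·54.0) / (0.23 + 0.22 + 0.55 + 0.23 + 0.31)
  = 31.9200 / 1.5400 = 20.727

20.727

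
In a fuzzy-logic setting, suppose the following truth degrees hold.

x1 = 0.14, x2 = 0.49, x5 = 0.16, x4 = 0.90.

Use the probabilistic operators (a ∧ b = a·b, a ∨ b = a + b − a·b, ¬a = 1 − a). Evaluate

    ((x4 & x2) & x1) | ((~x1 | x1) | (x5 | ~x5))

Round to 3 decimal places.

x4 & x2 = a·b on (0.9000, 0.4900) = 0.4410
(x4 & x2) & x1 = a·b on (0.4410, 0.1400) = 0.0617
~x1 = 1 − 0.1400 = 0.8600
~x1 | x1 = a + b − a·b on (0.8600, 0.1400) = 0.8796
~x5 = 1 − 0.1600 = 0.8400
x5 | ~x5 = a + b − a·b on (0.1600, 0.8400) = 0.8656
(~x1 | x1) | (x5 | ~x5) = a + b − a·b on (0.8796, 0.8656) = 0.9838
((x4 & x2) & x1) | ((~x1 | x1) | (x5 | ~x5)) = a + b − a·b on (0.0617, 0.9838) = 0.9848

0.985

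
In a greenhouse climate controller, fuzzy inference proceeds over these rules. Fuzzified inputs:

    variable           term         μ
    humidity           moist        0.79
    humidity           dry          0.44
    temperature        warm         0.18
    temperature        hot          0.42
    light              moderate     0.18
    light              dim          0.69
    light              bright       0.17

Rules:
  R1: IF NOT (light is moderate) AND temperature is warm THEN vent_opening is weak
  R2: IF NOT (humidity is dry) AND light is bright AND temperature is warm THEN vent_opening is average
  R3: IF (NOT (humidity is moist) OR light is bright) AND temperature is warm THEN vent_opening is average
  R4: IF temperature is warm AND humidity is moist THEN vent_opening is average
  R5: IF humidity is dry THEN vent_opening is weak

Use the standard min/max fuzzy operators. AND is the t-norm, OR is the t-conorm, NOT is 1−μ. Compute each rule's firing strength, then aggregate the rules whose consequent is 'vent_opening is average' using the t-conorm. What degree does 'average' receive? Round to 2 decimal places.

R1: ¬moderate=1−0.18=0.82, warm=0.18; AND[min(a, b)] → w = 0.18
R2: ¬dry=1−0.44=0.56, bright=0.17, warm=0.18; AND[min(a, b)] → w = 0.17
R3: (¬moist=1−0.79=0.21 OR bright=0.17) = 0.21; AND[min(a, b)] with warm=0.18 → w = 0.18
R4: warm=0.18, moist=0.79; AND[min(a, b)] → w = 0.18
R5: dry=0.44 → w = 0.44
Rules with consequent 'average': {R2, R3, R4} → strengths 0.17, 0.18, 0.18
Aggregate via t-conorm [max(a, b)]: 0.18

0.18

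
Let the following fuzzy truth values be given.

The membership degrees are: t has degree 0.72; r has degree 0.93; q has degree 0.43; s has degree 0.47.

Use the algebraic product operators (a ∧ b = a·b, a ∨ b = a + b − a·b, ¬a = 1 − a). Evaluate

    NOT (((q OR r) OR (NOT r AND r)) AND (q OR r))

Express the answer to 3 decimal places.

0.076

q OR r = a + b − a·b on (0.4300, 0.9300) = 0.9601
NOT r = 1 − 0.9300 = 0.0700
NOT r AND r = a·b on (0.0700, 0.9300) = 0.0651
(q OR r) OR (NOT r AND r) = a + b − a·b on (0.9601, 0.0651) = 0.9627
q OR r = a + b − a·b on (0.4300, 0.9300) = 0.9601
((q OR r) OR (NOT r AND r)) AND (q OR r) = a·b on (0.9627, 0.9601) = 0.9243
NOT (((q OR r) OR (NOT r AND r)) AND (q OR r)) = 1 − 0.9243 = 0.0757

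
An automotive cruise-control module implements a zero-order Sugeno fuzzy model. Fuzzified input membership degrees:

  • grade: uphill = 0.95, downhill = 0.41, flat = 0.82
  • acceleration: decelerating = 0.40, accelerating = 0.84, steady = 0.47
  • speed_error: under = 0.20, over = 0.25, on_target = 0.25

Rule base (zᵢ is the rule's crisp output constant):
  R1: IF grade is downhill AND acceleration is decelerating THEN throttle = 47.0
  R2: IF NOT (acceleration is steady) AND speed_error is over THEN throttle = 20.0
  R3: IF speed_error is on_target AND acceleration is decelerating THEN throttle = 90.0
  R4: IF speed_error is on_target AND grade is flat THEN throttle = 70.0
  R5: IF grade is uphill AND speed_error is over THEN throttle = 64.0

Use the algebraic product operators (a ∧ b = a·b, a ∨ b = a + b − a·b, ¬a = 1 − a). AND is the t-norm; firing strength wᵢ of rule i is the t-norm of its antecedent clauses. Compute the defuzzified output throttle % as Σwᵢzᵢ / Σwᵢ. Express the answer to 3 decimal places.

58.293

R1 (z=47.0): downhill=0.41, decelerating=0.40; AND[a·b] → w = 0.1640
R2 (z=20.0): ¬steady=1−0.47=0.53, over=0.25; AND[a·b] → w = 0.1325
R3 (z=90.0): on_target=0.25, decelerating=0.40; AND[a·b] → w = 0.1000
R4 (z=70.0): on_target=0.25, flat=0.82; AND[a·b] → w = 0.2050
R5 (z=64.0): uphill=0.95, over=0.25; AND[a·b] → w = 0.2375
Weighted average = (0.1640·47.0 + 0.1325·20.0 + 0.1000·90.0 + 0.2050·70.0 + 0.2375·64.0) / (0.1640 + 0.1325 + 0.1000 + 0.2050 + 0.2375)
  = 48.9080 / 0.8390 = 58.293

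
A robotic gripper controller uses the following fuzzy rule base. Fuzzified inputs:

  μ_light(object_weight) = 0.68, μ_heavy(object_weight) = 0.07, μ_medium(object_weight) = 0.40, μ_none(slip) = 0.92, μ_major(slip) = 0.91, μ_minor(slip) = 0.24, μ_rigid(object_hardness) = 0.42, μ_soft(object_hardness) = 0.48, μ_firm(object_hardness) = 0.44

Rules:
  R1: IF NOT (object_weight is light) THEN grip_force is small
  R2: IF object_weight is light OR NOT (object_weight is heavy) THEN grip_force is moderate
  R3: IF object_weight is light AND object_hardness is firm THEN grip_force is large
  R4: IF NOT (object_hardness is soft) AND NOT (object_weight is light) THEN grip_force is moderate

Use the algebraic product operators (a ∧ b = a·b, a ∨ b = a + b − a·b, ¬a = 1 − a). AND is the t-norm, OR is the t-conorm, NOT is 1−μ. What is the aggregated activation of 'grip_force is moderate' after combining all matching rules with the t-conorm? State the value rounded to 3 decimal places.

0.981

R1: ¬light=1−0.68=0.32 → w = 0.3200
R2: light=0.68, ¬heavy=1−0.07=0.93; OR[a + b − a·b] → w = 0.9776
R3: light=0.68, firm=0.44; AND[a·b] → w = 0.2992
R4: ¬soft=1−0.48=0.52, ¬light=1−0.68=0.32; AND[a·b] → w = 0.1664
Rules with consequent 'moderate': {R2, R4} → strengths 0.9776, 0.1664
Aggregate via t-conorm [a + b − a·b]: 0.9813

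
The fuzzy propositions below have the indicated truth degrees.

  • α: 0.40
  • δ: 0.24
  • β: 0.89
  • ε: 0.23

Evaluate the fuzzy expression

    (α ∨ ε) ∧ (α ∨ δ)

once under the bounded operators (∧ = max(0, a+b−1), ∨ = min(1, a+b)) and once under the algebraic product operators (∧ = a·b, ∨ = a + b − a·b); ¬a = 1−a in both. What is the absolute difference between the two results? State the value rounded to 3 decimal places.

0.023

Under bounded:
  α ∨ ε = min(1, a+b) on (0.40, 0.23) = 0.63
  α ∨ δ = min(1, a+b) on (0.40, 0.24) = 0.64
  (α ∨ ε) ∧ (α ∨ δ) = max(0, a+b−1) on (0.63, 0.64) = 0.27
  → value = 0.2700
Under algebraic product:
  α ∨ ε = a + b − a·b on (0.4000, 0.2300) = 0.5380
  α ∨ δ = a + b − a·b on (0.4000, 0.2400) = 0.5440
  (α ∨ ε) ∧ (α ∨ δ) = a·b on (0.5380, 0.5440) = 0.2927
  → value = 0.2927
|0.2700 − 0.2927| = 0.023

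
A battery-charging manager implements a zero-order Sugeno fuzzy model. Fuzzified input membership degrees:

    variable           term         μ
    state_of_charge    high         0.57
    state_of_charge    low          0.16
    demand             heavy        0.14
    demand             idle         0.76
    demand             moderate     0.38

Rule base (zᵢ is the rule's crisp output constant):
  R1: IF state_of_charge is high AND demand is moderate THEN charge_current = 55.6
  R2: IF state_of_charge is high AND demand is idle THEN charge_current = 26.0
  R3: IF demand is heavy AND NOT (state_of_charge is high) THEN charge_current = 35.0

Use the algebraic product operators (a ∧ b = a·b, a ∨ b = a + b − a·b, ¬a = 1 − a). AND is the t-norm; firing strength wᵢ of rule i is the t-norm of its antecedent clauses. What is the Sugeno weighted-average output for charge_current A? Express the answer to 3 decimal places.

R1 (z=55.6): high=0.57, moderate=0.38; AND[a·b] → w = 0.2166
R2 (z=26.0): high=0.57, idle=0.76; AND[a·b] → w = 0.4332
R3 (z=35.0): heavy=0.14, ¬high=1−0.57=0.43; AND[a·b] → w = 0.0602
Weighted average = (0.2166·55.6 + 0.4332·26.0 + 0.0602·35.0) / (0.2166 + 0.4332 + 0.0602)
  = 25.4132 / 0.7100 = 35.793

35.793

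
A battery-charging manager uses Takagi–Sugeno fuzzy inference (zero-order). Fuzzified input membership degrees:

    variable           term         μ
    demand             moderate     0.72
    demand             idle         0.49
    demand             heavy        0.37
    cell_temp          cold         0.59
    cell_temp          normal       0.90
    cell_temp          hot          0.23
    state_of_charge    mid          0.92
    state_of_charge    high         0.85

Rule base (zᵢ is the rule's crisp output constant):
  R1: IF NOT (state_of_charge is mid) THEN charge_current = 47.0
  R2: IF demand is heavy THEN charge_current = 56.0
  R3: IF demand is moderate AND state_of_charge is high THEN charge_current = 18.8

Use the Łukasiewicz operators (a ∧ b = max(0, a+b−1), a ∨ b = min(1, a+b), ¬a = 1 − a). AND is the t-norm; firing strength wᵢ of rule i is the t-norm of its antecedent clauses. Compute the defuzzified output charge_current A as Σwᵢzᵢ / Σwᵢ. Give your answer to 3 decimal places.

34.506

R1 (z=47.0): ¬mid=1−0.92=0.08 → w = 0.08
R2 (z=56.0): heavy=0.37 → w = 0.37
R3 (z=18.8): moderate=0.72, high=0.85; AND[max(0, a+b−1)] → w = 0.57
Weighted average = (0.08·47.0 + 0.37·56.0 + 0.57·18.8) / (0.08 + 0.37 + 0.57)
  = 35.1960 / 1.0200 = 34.506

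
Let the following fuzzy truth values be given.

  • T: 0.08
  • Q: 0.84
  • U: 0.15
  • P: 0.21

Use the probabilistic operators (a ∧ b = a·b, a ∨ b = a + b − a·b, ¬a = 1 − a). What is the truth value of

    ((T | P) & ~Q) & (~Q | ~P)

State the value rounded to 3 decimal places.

T | P = a + b − a·b on (0.0800, 0.2100) = 0.2732
~Q = 1 − 0.8400 = 0.1600
(T | P) & ~Q = a·b on (0.2732, 0.1600) = 0.0437
~Q = 1 − 0.8400 = 0.1600
~P = 1 − 0.2100 = 0.7900
~Q | ~P = a + b − a·b on (0.1600, 0.7900) = 0.8236
((T | P) & ~Q) & (~Q | ~P) = a·b on (0.0437, 0.8236) = 0.0360

0.036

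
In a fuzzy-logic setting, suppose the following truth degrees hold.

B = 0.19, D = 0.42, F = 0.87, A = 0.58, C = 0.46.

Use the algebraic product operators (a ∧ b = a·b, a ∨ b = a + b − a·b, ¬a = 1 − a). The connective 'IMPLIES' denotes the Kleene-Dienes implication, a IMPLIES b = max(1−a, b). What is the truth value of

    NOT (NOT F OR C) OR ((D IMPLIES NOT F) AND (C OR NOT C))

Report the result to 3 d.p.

NOT F = 1 − 0.8700 = 0.1300
NOT F OR C = a + b − a·b on (0.1300, 0.4600) = 0.5302
NOT (NOT F OR C) = 1 − 0.5302 = 0.4698
NOT F = 1 − 0.8700 = 0.1300
D IMPLIES NOT F  [Kleene-Dienes: max(1−a, b)] with a=0.4200, b=0.1300 → 0.5800
NOT C = 1 − 0.4600 = 0.5400
C OR NOT C = a + b − a·b on (0.4600, 0.5400) = 0.7516
(D IMPLIES NOT F) AND (C OR NOT C) = a·b on (0.5800, 0.7516) = 0.4359
NOT (NOT F OR C) OR ((D IMPLIES NOT F) AND (C OR NOT C)) = a + b − a·b on (0.4698, 0.4359) = 0.7009

0.701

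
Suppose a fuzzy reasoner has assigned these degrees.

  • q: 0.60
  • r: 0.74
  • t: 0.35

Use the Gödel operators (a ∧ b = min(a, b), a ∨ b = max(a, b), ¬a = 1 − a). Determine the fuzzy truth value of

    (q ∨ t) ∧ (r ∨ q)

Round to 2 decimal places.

0.60

q ∨ t = max(a, b) on (0.60, 0.35) = 0.60
r ∨ q = max(a, b) on (0.74, 0.60) = 0.74
(q ∨ t) ∧ (r ∨ q) = min(a, b) on (0.60, 0.74) = 0.60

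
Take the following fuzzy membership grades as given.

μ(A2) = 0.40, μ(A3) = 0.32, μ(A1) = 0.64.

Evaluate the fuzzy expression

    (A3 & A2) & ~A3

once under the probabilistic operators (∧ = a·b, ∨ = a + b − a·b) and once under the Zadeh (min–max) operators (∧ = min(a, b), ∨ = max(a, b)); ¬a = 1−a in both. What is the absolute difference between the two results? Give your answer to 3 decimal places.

0.233

Under probabilistic:
  A3 & A2 = a·b on (0.3200, 0.4000) = 0.1280
  ~A3 = 1 − 0.3200 = 0.6800
  (A3 & A2) & ~A3 = a·b on (0.1280, 0.6800) = 0.0870
  → value = 0.0870
Under Zadeh (min–max):
  A3 & A2 = min(a, b) on (0.32, 0.40) = 0.32
  ~A3 = 1 − 0.32 = 0.68
  (A3 & A2) & ~A3 = min(a, b) on (0.32, 0.68) = 0.32
  → value = 0.3200
|0.0870 − 0.3200| = 0.233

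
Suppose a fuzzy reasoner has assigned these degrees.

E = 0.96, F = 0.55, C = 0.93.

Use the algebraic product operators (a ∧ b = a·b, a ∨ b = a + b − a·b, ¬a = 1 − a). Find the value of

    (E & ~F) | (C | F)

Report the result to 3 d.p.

0.982

~F = 1 − 0.5500 = 0.4500
E & ~F = a·b on (0.9600, 0.4500) = 0.4320
C | F = a + b − a·b on (0.9300, 0.5500) = 0.9685
(E & ~F) | (C | F) = a + b − a·b on (0.4320, 0.9685) = 0.9821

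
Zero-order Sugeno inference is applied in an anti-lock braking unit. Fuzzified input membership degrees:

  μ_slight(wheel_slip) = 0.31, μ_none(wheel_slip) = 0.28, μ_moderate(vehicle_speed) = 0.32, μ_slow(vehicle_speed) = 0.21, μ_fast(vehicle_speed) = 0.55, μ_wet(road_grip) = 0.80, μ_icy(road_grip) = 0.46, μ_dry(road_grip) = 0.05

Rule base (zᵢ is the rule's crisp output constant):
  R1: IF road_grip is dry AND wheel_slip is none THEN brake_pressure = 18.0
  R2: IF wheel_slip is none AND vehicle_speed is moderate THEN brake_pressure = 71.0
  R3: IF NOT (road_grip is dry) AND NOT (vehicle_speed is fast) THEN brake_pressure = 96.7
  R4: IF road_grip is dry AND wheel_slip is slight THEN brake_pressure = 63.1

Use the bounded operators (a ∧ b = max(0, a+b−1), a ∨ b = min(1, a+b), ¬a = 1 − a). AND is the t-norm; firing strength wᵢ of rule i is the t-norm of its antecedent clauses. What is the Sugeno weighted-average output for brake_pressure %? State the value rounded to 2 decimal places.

96.70

R1 (z=18.0): dry=0.05, none=0.28; AND[max(0, a+b−1)] → w = 0.00
R2 (z=71.0): none=0.28, moderate=0.32; AND[max(0, a+b−1)] → w = 0.00
R3 (z=96.7): ¬dry=1−0.05=0.95, ¬fast=1−0.55=0.45; AND[max(0, a+b−1)] → w = 0.40
R4 (z=63.1): dry=0.05, slight=0.31; AND[max(0, a+b−1)] → w = 0.00
Weighted average = (0.00·18.0 + 0.00·71.0 + 0.40·96.7 + 0.00·63.1) / (0.00 + 0.00 + 0.40 + 0.00)
  = 38.6800 / 0.4000 = 96.70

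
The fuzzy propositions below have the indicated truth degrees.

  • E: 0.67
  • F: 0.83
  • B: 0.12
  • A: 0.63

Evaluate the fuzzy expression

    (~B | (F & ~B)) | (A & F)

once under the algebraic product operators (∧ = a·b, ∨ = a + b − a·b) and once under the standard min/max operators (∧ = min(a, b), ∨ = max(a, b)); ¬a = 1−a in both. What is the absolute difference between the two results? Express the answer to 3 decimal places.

Under algebraic product:
  ~B = 1 − 0.1200 = 0.8800
  ~B = 1 − 0.1200 = 0.8800
  F & ~B = a·b on (0.8300, 0.8800) = 0.7304
  ~B | (F & ~B) = a + b − a·b on (0.8800, 0.7304) = 0.9676
  A & F = a·b on (0.6300, 0.8300) = 0.5229
  (~B | (F & ~B)) | (A & F) = a + b − a·b on (0.9676, 0.5229) = 0.9846
  → value = 0.9846
Under standard min/max:
  ~B = 1 − 0.12 = 0.88
  ~B = 1 − 0.12 = 0.88
  F & ~B = min(a, b) on (0.83, 0.88) = 0.83
  ~B | (F & ~B) = max(a, b) on (0.88, 0.83) = 0.88
  A & F = min(a, b) on (0.63, 0.83) = 0.63
  (~B | (F & ~B)) | (A & F) = max(a, b) on (0.88, 0.63) = 0.88
  → value = 0.8800
|0.9846 − 0.8800| = 0.105

0.105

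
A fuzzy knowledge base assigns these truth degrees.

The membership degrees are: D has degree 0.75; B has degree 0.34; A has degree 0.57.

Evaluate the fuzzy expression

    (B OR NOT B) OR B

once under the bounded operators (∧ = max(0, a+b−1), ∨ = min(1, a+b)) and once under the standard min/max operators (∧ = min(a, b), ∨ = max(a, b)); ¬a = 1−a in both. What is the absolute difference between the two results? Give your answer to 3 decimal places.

Under bounded:
  NOT B = 1 − 0.34 = 0.66
  B OR NOT B = min(1, a+b) on (0.34, 0.66) = 1.00
  (B OR NOT B) OR B = min(1, a+b) on (1.00, 0.34) = 1.00
  → value = 1.0000
Under standard min/max:
  NOT B = 1 − 0.34 = 0.66
  B OR NOT B = max(a, b) on (0.34, 0.66) = 0.66
  (B OR NOT B) OR B = max(a, b) on (0.66, 0.34) = 0.66
  → value = 0.6600
|1.0000 − 0.6600| = 0.340

0.340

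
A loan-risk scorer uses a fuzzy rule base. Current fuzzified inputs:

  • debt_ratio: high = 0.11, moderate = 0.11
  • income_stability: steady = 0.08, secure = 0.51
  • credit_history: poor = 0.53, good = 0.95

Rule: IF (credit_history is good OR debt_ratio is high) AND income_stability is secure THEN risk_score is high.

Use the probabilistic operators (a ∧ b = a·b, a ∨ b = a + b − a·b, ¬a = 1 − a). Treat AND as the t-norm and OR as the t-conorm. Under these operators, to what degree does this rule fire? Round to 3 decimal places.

0.487

firing strength: (good=0.95 OR high=0.11) = 0.9555; AND[a·b] with secure=0.51 → w = 0.4873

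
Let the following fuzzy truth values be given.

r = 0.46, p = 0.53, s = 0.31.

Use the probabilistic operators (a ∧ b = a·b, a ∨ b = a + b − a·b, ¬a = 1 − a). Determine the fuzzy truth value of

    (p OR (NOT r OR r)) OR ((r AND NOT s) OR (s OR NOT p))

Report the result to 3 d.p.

NOT r = 1 − 0.4600 = 0.5400
NOT r OR r = a + b − a·b on (0.5400, 0.4600) = 0.7516
p OR (NOT r OR r) = a + b − a·b on (0.5300, 0.7516) = 0.8833
NOT s = 1 − 0.3100 = 0.6900
r AND NOT s = a·b on (0.4600, 0.6900) = 0.3174
NOT p = 1 − 0.5300 = 0.4700
s OR NOT p = a + b − a·b on (0.3100, 0.4700) = 0.6343
(r AND NOT s) OR (s OR NOT p) = a + b − a·b on (0.3174, 0.6343) = 0.7504
(p OR (NOT r OR r)) OR ((r AND NOT s) OR (s OR NOT p)) = a + b − a·b on (0.8833, 0.7504) = 0.9709

0.971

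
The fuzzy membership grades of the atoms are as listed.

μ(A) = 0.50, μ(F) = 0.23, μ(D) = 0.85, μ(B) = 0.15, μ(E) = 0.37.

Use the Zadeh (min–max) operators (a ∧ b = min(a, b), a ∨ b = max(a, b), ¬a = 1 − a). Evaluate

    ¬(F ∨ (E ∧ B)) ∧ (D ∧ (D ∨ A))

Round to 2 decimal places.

0.77

E ∧ B = min(a, b) on (0.37, 0.15) = 0.15
F ∨ (E ∧ B) = max(a, b) on (0.23, 0.15) = 0.23
¬(F ∨ (E ∧ B)) = 1 − 0.23 = 0.77
D ∨ A = max(a, b) on (0.85, 0.50) = 0.85
D ∧ (D ∨ A) = min(a, b) on (0.85, 0.85) = 0.85
¬(F ∨ (E ∧ B)) ∧ (D ∧ (D ∨ A)) = min(a, b) on (0.77, 0.85) = 0.77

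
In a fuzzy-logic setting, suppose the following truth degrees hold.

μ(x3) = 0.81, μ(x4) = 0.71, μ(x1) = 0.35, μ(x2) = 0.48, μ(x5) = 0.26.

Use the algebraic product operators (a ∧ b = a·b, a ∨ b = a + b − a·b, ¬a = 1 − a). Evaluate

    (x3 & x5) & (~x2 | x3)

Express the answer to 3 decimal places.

0.191

x3 & x5 = a·b on (0.8100, 0.2600) = 0.2106
~x2 = 1 − 0.4800 = 0.5200
~x2 | x3 = a + b − a·b on (0.5200, 0.8100) = 0.9088
(x3 & x5) & (~x2 | x3) = a·b on (0.2106, 0.9088) = 0.1914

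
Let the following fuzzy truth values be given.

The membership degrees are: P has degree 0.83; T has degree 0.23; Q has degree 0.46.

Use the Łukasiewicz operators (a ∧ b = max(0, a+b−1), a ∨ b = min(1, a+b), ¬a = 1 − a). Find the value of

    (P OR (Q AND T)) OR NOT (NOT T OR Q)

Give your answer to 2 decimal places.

Q AND T = max(0, a+b−1) on (0.46, 0.23) = 0.00
P OR (Q AND T) = min(1, a+b) on (0.83, 0.00) = 0.83
NOT T = 1 − 0.23 = 0.77
NOT T OR Q = min(1, a+b) on (0.77, 0.46) = 1.00
NOT (NOT T OR Q) = 1 − 1.00 = 0.00
(P OR (Q AND T)) OR NOT (NOT T OR Q) = min(1, a+b) on (0.83, 0.00) = 0.83

0.83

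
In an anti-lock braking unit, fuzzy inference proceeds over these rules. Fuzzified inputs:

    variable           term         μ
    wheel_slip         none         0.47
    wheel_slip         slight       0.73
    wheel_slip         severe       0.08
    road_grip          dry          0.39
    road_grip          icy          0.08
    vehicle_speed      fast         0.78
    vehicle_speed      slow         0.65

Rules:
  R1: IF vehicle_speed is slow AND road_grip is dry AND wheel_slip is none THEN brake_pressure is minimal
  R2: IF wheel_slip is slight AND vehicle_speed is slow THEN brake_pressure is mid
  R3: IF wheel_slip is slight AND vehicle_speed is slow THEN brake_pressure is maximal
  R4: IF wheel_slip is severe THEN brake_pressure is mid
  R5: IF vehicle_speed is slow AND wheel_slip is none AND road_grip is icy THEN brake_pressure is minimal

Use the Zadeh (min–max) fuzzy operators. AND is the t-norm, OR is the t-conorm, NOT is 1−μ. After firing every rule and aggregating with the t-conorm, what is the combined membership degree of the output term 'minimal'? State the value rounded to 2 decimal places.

0.39

R1: slow=0.65, dry=0.39, none=0.47; AND[min(a, b)] → w = 0.39
R2: slight=0.73, slow=0.65; AND[min(a, b)] → w = 0.65
R3: slight=0.73, slow=0.65; AND[min(a, b)] → w = 0.65
R4: severe=0.08 → w = 0.08
R5: slow=0.65, none=0.47, icy=0.08; AND[min(a, b)] → w = 0.08
Rules with consequent 'minimal': {R1, R5} → strengths 0.39, 0.08
Aggregate via t-conorm [max(a, b)]: 0.39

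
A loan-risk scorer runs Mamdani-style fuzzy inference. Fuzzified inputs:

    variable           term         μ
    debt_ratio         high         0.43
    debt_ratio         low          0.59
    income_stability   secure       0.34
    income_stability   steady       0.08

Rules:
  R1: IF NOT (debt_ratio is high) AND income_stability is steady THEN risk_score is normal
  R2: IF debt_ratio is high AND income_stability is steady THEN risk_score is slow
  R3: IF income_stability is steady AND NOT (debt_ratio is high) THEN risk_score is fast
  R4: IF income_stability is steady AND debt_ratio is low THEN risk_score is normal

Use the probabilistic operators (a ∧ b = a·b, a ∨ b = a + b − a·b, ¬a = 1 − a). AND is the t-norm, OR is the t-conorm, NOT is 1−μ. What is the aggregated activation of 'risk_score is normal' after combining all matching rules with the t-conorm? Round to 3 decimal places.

0.091

R1: ¬high=1−0.43=0.57, steady=0.08; AND[a·b] → w = 0.0456
R2: high=0.43, steady=0.08; AND[a·b] → w = 0.0344
R3: steady=0.08, ¬high=1−0.43=0.57; AND[a·b] → w = 0.0456
R4: steady=0.08, low=0.59; AND[a·b] → w = 0.0472
Rules with consequent 'normal': {R1, R4} → strengths 0.0456, 0.0472
Aggregate via t-conorm [a + b − a·b]: 0.0906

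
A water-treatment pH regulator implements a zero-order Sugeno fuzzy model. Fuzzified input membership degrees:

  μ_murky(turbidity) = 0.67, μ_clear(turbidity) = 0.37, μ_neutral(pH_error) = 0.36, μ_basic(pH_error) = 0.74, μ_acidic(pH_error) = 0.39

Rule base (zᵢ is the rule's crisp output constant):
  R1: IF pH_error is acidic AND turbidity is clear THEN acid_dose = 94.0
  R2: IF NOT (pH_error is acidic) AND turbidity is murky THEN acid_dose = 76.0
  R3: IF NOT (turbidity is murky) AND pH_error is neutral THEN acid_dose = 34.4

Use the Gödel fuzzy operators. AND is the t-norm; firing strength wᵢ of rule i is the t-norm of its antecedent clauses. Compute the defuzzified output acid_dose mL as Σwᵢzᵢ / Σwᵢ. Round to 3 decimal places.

R1 (z=94.0): acidic=0.39, clear=0.37; AND[min(a, b)] → w = 0.37
R2 (z=76.0): ¬acidic=1−0.39=0.61, murky=0.67; AND[min(a, b)] → w = 0.61
R3 (z=34.4): ¬murky=1−0.67=0.33, neutral=0.36; AND[min(a, b)] → w = 0.33
Weighted average = (0.37·94.0 + 0.61·76.0 + 0.33·34.4) / (0.37 + 0.61 + 0.33)
  = 92.4920 / 1.3100 = 70.605

70.605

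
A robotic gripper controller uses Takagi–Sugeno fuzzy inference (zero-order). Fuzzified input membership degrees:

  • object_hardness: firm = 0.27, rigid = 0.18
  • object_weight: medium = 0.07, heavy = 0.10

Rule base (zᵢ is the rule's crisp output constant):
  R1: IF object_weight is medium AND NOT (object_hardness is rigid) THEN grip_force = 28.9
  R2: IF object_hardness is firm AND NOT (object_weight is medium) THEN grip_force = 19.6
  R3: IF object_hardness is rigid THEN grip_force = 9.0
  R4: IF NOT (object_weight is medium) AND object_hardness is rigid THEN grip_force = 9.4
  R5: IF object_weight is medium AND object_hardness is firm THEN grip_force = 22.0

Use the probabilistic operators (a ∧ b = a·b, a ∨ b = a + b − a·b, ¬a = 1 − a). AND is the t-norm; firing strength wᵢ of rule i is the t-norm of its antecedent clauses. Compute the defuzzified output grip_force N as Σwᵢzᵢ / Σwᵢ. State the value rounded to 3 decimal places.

15.100

R1 (z=28.9): medium=0.07, ¬rigid=1−0.18=0.82; AND[a·b] → w = 0.0574
R2 (z=19.6): firm=0.27, ¬medium=1−0.07=0.93; AND[a·b] → w = 0.2511
R3 (z=9.0): rigid=0.18 → w = 0.1800
R4 (z=9.4): ¬medium=1−0.07=0.93, rigid=0.18; AND[a·b] → w = 0.1674
R5 (z=22.0): medium=0.07, firm=0.27; AND[a·b] → w = 0.0189
Weighted average = (0.0574·28.9 + 0.2511·19.6 + 0.1800·9.0 + 0.1674·9.4 + 0.0189·22.0) / (0.0574 + 0.2511 + 0.1800 + 0.1674 + 0.0189)
  = 10.1898 / 0.6748 = 15.100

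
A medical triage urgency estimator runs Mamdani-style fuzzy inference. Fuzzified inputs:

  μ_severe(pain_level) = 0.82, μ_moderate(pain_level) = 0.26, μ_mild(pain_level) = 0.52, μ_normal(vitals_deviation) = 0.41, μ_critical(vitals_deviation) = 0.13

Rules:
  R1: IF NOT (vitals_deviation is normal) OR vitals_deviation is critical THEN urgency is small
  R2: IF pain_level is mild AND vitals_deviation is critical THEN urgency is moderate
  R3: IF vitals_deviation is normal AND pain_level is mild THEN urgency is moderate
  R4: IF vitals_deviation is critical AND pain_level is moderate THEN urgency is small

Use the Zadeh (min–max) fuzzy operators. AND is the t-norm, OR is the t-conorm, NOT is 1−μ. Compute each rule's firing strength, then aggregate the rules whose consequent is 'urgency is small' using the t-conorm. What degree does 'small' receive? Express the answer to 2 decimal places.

R1: ¬normal=1−0.41=0.59, critical=0.13; OR[max(a, b)] → w = 0.59
R2: mild=0.52, critical=0.13; AND[min(a, b)] → w = 0.13
R3: normal=0.41, mild=0.52; AND[min(a, b)] → w = 0.41
R4: critical=0.13, moderate=0.26; AND[min(a, b)] → w = 0.13
Rules with consequent 'small': {R1, R4} → strengths 0.59, 0.13
Aggregate via t-conorm [max(a, b)]: 0.59

0.59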